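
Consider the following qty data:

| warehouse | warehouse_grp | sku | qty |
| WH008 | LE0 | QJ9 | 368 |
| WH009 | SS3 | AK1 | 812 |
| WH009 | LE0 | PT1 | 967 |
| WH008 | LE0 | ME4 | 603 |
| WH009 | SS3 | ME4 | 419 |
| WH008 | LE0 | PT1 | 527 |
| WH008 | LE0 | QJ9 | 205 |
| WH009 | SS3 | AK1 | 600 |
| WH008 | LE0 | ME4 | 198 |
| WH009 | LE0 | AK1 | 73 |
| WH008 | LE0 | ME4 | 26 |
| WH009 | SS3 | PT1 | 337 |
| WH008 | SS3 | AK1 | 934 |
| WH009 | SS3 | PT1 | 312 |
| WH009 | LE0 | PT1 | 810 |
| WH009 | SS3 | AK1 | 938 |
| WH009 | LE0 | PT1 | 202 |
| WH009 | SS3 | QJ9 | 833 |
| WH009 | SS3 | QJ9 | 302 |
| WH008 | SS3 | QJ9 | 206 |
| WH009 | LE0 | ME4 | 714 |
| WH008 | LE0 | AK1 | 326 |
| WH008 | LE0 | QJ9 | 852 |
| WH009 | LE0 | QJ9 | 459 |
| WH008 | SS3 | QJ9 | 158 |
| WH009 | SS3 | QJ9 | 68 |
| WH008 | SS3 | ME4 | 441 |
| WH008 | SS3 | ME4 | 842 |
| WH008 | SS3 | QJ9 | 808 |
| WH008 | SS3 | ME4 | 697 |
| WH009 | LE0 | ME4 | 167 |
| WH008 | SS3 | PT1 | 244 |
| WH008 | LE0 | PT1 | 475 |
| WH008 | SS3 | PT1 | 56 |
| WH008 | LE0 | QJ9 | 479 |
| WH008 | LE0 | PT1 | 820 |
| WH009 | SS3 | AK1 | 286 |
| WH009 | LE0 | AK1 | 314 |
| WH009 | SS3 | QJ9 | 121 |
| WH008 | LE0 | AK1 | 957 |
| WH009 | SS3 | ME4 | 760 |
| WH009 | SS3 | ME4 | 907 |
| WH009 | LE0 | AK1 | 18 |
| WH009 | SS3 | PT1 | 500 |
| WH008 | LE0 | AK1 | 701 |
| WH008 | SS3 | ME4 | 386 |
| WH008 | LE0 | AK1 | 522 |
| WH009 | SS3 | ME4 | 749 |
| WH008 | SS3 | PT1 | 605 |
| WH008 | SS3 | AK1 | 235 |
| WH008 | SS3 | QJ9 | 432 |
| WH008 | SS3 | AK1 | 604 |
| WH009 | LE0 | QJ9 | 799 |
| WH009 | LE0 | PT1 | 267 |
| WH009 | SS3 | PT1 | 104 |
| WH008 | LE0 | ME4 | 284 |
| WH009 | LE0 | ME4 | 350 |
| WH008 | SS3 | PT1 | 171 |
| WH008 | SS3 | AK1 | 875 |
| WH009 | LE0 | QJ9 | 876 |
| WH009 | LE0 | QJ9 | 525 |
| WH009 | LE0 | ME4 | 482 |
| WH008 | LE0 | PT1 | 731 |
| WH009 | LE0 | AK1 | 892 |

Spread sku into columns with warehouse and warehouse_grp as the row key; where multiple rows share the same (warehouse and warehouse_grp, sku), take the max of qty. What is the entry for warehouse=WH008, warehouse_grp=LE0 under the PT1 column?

Rows with warehouse=WH008, warehouse_grp=LE0 and sku=PT1: qty values are 527, 475, 820, 731.
max(527, 475, 820, 731) = 820.

820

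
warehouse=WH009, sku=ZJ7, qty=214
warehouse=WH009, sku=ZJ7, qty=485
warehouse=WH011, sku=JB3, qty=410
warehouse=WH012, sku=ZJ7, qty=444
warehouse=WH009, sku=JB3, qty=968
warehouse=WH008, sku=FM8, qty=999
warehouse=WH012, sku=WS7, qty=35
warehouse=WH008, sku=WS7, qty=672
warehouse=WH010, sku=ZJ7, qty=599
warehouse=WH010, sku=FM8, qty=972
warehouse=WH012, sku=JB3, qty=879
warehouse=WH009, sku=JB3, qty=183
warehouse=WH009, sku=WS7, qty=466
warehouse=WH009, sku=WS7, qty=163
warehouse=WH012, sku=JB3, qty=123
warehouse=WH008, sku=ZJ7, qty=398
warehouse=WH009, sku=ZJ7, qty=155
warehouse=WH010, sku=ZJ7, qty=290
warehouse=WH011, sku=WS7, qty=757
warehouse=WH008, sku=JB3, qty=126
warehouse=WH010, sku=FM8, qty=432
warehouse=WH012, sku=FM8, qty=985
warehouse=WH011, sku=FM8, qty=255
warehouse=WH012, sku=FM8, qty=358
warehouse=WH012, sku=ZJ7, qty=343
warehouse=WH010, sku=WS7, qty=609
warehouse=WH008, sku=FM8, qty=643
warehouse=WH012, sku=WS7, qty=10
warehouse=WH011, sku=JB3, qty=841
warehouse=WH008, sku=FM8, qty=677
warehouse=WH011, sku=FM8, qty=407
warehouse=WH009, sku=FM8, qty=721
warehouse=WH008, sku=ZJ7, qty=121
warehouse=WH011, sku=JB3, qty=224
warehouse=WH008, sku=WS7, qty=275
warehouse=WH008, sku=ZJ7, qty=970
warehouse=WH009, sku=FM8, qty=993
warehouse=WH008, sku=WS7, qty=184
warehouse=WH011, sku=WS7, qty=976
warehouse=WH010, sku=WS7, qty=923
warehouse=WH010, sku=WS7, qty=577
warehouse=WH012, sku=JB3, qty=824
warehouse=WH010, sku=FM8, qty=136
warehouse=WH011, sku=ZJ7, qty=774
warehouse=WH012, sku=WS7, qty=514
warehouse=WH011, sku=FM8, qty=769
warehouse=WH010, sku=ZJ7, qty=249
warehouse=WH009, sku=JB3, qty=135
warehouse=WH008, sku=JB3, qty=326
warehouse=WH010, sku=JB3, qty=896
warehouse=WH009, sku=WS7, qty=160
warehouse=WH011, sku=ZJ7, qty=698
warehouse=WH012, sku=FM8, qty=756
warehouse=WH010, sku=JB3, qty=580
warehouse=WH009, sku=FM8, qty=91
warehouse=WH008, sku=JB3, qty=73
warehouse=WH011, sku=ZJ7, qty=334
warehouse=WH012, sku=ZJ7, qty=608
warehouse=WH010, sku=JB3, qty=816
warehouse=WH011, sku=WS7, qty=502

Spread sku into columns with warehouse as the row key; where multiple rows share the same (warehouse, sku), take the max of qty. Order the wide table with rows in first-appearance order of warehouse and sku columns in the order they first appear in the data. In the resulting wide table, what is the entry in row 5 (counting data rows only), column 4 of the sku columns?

With rows in first-appearance order of warehouse, row 5 is warehouse=WH010. sku columns in first-appearance order: ZJ7, JB3, FM8, WS7; column 4 is WS7.
Long rows with warehouse=WH010, sku=WS7: max(609, 923, 577) = 923.

923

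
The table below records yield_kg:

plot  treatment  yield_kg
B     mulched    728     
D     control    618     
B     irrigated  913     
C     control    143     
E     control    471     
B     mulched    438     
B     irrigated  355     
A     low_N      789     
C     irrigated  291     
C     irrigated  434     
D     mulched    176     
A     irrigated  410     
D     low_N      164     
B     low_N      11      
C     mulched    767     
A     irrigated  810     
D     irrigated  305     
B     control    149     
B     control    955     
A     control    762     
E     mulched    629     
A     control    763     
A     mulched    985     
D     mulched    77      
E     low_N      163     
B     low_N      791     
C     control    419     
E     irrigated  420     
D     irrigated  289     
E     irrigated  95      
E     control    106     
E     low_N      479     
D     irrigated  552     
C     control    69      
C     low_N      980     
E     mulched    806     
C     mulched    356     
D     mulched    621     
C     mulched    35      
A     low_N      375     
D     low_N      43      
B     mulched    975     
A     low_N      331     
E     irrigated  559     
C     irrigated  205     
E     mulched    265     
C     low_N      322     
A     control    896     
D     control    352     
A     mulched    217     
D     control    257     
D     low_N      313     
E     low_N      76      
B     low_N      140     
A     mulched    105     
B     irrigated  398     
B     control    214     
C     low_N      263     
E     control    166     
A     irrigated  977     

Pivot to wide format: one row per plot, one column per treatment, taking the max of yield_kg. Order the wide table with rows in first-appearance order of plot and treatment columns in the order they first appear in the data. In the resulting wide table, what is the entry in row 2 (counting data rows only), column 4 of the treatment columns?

313

With rows in first-appearance order of plot, row 2 is plot=D. treatment columns in first-appearance order: mulched, control, irrigated, low_N; column 4 is low_N.
Long rows with plot=D, treatment=low_N: max(164, 43, 313) = 313.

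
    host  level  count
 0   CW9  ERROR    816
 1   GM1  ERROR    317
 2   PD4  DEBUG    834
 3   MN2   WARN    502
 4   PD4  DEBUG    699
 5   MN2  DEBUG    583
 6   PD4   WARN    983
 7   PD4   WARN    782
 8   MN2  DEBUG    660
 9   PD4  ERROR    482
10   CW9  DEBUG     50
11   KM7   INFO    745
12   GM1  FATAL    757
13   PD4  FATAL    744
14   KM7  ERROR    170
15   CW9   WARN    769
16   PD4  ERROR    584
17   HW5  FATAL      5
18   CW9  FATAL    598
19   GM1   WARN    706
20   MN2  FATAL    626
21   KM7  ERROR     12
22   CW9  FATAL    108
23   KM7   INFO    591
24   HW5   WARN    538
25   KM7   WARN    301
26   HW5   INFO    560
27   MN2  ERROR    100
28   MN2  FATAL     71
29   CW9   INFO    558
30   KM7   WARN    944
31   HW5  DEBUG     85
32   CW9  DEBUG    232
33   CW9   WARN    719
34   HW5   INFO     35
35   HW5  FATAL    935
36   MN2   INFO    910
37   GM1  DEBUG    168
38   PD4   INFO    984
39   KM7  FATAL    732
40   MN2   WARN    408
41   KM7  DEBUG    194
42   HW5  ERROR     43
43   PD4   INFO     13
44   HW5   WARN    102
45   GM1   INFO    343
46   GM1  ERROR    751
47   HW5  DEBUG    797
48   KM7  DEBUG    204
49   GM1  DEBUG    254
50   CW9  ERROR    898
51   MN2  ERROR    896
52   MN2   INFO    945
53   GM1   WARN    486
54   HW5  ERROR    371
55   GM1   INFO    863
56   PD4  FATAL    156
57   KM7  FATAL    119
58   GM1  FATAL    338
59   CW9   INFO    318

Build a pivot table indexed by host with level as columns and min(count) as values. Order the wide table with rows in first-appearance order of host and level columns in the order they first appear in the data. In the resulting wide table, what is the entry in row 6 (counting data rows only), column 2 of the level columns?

85

With rows in first-appearance order of host, row 6 is host=HW5. level columns in first-appearance order: ERROR, DEBUG, WARN, INFO, FATAL; column 2 is DEBUG.
Long rows with host=HW5, level=DEBUG: min(85, 797) = 85.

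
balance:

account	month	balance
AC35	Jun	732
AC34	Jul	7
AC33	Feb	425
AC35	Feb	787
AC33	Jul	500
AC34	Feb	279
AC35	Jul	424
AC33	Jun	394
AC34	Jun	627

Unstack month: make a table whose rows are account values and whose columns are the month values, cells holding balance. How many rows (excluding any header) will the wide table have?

3

3 distinct account values → 3 rows.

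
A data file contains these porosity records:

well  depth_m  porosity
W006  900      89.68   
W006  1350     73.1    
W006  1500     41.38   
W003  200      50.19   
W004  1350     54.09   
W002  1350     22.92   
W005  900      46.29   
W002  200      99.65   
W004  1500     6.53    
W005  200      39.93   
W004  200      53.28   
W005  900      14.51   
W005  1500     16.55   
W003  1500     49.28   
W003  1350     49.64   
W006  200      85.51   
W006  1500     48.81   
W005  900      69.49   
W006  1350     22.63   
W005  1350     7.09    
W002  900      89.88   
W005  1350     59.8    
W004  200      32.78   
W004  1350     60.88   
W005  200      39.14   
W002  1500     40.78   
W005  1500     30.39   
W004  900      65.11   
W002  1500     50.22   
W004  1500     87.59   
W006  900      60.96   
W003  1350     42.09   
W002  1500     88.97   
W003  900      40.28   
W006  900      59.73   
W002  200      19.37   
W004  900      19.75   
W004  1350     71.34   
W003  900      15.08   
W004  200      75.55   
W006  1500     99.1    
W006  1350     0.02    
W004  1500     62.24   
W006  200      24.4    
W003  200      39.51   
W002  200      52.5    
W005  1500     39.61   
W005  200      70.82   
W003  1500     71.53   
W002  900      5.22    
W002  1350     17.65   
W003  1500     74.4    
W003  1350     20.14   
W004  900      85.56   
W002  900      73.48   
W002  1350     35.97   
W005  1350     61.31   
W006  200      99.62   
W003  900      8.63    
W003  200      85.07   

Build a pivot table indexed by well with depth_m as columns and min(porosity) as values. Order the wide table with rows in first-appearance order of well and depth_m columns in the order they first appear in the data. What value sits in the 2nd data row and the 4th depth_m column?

With rows in first-appearance order of well, row 2 is well=W003. depth_m columns in first-appearance order: 900, 1350, 1500, 200; column 4 is 200.
Long rows with well=W003, depth_m=200: min(50.19, 39.51, 85.07) = 39.51.

39.51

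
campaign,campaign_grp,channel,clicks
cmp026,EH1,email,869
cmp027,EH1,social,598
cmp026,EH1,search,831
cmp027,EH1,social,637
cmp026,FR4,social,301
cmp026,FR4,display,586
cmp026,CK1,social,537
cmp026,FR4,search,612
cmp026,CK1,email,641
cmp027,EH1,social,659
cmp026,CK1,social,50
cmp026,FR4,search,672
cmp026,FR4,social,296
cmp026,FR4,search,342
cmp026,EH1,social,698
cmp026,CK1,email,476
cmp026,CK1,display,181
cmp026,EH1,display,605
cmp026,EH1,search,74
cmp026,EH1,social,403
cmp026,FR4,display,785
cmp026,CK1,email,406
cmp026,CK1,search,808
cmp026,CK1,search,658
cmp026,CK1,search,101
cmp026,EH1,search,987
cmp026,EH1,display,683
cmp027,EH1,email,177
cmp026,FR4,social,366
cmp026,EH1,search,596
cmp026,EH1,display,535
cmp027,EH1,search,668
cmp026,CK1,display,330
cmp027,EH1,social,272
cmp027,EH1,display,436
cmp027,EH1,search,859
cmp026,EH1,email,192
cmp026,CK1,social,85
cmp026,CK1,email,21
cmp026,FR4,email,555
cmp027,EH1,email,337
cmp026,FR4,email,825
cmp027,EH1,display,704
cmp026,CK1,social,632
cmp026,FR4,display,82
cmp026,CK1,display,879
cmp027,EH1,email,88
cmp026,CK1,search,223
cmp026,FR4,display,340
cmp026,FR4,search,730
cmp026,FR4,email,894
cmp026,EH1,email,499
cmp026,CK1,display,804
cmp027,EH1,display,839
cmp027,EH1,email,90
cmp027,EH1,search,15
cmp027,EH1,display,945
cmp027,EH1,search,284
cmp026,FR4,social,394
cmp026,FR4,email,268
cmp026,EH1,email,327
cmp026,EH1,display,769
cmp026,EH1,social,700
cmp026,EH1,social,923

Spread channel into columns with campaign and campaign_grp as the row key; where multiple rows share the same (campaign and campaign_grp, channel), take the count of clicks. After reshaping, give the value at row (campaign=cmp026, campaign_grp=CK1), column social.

4

Rows with campaign=cmp026, campaign_grp=CK1 and channel=social: clicks values are 537, 50, 85, 632.
4 rows match — count = 4.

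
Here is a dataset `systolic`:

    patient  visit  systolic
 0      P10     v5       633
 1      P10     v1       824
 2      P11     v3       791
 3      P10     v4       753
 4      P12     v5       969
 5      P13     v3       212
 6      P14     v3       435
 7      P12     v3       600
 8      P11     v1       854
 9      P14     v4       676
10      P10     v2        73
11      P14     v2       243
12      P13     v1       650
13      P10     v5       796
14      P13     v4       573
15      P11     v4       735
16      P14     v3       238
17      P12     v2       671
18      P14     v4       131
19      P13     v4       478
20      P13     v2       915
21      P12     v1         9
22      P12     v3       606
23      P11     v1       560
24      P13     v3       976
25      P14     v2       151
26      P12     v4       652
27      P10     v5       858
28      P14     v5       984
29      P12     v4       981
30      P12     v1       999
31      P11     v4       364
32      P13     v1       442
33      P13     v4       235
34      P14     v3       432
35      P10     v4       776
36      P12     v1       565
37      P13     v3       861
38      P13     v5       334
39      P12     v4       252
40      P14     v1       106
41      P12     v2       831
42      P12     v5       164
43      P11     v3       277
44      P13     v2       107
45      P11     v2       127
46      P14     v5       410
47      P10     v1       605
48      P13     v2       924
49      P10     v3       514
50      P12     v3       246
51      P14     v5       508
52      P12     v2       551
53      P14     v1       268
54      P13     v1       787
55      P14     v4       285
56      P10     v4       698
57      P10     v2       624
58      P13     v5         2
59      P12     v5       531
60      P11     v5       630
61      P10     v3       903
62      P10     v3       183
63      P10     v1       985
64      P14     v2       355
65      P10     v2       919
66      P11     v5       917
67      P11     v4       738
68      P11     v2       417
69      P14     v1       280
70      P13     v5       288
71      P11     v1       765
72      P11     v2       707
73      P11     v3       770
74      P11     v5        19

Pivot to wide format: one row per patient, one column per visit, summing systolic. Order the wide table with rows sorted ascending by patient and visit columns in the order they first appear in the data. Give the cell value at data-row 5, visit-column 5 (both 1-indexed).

749

With rows sorted ascending by patient, row 5 is patient=P14. visit columns in first-appearance order: v5, v1, v3, v4, v2; column 5 is v2.
Long rows with patient=P14, visit=v2: 243 + 151 + 355 = 749.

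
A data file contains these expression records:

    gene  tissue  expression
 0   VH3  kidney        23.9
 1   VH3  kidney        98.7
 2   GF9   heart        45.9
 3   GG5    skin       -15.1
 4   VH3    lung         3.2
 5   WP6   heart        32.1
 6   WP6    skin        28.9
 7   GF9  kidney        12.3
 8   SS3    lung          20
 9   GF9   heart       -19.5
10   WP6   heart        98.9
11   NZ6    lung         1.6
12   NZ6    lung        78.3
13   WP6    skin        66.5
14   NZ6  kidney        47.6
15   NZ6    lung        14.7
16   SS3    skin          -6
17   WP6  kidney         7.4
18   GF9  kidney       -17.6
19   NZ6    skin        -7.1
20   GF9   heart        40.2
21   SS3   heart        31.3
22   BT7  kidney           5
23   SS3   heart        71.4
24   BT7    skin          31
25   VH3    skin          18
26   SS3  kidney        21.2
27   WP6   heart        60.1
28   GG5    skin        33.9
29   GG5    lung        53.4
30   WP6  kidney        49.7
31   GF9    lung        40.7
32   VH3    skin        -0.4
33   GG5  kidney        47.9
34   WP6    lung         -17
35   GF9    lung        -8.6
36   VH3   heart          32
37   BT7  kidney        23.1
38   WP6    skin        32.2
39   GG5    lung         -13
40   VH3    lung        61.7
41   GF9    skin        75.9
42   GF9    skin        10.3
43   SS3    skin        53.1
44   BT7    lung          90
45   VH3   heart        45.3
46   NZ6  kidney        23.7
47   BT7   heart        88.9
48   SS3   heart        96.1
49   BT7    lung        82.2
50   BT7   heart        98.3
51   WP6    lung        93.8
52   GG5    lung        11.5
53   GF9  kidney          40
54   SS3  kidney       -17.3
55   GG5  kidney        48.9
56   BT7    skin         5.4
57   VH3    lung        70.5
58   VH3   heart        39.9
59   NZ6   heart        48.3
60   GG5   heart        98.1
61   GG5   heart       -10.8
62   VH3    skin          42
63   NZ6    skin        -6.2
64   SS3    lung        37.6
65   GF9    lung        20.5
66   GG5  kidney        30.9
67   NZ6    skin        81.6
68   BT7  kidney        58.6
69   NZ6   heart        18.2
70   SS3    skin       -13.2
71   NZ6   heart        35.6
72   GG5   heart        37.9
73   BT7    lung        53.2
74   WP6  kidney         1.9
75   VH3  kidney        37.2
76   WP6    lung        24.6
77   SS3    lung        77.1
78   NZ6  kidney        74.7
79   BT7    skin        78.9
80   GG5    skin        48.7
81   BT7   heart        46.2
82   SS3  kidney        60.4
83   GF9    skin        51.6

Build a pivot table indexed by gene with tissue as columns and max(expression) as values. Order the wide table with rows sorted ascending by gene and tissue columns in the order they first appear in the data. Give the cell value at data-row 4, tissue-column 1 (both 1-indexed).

With rows sorted ascending by gene, row 4 is gene=NZ6. tissue columns in first-appearance order: kidney, heart, skin, lung; column 1 is kidney.
Long rows with gene=NZ6, tissue=kidney: max(47.6, 23.7, 74.7) = 74.7.

74.7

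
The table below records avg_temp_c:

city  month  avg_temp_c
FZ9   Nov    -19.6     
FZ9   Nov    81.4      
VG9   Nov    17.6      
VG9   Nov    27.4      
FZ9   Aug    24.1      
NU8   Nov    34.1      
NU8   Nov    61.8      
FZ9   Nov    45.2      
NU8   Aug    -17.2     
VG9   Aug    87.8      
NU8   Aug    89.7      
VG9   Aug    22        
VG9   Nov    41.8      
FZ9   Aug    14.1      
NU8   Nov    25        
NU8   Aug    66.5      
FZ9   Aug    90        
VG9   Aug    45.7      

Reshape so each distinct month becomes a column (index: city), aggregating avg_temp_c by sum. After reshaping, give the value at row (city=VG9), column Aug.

Rows with city=VG9 and month=Aug: avg_temp_c values are 87.8, 22, 45.7.
87.8 + 22 + 45.7 = 155.5.

155.5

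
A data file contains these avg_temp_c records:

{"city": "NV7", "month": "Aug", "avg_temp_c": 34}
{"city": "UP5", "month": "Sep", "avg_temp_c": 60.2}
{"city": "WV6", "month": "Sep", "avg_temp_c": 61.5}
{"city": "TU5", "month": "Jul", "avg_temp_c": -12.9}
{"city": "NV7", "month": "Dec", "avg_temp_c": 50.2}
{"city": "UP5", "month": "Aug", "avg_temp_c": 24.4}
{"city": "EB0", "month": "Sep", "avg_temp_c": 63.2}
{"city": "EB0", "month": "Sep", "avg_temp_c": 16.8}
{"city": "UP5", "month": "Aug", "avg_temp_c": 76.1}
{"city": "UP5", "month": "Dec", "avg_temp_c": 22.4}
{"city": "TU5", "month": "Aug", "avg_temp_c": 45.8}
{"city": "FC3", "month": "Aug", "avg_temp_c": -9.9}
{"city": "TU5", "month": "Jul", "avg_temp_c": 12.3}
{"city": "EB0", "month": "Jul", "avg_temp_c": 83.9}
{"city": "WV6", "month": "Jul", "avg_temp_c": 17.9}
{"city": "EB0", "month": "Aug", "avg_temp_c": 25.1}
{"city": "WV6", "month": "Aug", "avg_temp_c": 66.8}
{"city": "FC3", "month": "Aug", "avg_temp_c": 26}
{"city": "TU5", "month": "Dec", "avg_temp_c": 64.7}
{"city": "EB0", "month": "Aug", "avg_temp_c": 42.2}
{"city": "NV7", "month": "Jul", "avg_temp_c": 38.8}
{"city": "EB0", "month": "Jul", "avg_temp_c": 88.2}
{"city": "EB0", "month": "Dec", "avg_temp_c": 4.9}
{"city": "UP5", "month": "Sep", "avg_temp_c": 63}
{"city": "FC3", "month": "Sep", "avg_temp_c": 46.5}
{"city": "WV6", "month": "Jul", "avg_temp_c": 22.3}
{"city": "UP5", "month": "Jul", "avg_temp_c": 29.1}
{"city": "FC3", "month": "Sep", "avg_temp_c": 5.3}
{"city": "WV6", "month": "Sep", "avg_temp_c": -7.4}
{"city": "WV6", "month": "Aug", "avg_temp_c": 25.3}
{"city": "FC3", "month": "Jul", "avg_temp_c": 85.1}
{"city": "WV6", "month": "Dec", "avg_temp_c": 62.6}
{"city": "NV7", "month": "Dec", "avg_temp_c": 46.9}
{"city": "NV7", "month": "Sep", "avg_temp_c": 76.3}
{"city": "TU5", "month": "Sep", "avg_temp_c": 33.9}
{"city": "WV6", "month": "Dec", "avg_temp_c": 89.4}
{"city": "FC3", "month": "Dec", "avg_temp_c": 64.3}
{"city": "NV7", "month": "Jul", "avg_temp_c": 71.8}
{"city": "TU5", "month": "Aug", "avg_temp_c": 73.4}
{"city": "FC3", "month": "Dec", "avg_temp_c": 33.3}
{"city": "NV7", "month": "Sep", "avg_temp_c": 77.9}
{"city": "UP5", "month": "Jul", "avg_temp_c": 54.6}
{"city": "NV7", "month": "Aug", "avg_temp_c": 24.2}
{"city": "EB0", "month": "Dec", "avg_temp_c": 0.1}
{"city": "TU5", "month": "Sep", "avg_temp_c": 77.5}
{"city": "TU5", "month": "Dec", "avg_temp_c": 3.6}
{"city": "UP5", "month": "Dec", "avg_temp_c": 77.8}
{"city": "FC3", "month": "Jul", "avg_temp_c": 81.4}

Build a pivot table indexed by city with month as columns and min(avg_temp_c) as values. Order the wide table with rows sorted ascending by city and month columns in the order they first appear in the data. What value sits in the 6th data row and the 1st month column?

25.3

With rows sorted ascending by city, row 6 is city=WV6. month columns in first-appearance order: Aug, Sep, Jul, Dec; column 1 is Aug.
Long rows with city=WV6, month=Aug: min(66.8, 25.3) = 25.3.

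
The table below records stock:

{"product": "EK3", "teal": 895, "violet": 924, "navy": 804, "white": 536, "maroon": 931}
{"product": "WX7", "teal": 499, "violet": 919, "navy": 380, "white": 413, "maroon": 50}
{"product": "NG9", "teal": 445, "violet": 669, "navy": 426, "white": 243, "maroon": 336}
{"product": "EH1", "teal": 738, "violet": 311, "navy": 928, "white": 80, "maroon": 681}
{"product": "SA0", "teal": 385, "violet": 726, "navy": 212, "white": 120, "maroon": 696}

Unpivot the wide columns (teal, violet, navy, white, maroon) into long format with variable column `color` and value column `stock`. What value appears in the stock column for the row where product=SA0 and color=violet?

726

Unpivoting turns each (product, wide-column) pair into one long row.
The wide cell at row SA0, column violet holds 726, so the long row (SA0, violet) has stock=726.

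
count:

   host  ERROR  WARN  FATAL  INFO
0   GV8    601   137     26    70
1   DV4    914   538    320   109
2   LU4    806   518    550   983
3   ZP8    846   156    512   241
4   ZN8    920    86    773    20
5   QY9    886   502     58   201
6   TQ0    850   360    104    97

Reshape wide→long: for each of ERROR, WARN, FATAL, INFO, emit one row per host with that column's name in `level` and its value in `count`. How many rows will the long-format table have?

28

7 host values × 4 melted columns = 28 rows.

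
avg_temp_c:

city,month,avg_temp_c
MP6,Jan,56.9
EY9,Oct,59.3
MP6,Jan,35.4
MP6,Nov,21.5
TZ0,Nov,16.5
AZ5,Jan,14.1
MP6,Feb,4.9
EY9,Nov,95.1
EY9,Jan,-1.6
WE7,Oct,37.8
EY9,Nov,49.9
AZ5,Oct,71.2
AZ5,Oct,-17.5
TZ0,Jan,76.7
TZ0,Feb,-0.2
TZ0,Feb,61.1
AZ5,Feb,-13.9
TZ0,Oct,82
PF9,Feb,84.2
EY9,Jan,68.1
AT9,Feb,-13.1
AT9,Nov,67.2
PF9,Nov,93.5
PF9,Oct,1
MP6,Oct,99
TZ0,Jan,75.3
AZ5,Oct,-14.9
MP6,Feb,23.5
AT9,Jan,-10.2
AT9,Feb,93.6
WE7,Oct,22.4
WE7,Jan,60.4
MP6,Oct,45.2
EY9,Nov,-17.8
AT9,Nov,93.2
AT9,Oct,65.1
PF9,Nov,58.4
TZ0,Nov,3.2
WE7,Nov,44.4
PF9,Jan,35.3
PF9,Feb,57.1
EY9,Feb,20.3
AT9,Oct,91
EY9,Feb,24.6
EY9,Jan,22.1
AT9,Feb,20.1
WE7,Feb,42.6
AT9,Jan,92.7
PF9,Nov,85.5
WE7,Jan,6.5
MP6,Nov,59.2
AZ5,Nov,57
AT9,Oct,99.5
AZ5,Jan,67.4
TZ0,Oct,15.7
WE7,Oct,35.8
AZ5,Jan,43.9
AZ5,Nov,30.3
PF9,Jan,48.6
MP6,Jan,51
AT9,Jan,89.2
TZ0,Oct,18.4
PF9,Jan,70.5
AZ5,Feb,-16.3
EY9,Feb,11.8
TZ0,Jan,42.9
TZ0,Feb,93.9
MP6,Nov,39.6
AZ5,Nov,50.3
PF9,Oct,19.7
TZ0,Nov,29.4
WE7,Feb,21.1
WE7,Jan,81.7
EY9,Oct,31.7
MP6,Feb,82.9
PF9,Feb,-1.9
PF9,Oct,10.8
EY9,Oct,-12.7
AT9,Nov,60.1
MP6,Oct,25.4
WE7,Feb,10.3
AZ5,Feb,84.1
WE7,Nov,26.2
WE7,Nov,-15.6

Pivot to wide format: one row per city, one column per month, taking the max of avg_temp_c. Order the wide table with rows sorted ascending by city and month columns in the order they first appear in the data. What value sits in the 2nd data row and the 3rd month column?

57

With rows sorted ascending by city, row 2 is city=AZ5. month columns in first-appearance order: Jan, Oct, Nov, Feb; column 3 is Nov.
Long rows with city=AZ5, month=Nov: max(57, 30.3, 50.3) = 57.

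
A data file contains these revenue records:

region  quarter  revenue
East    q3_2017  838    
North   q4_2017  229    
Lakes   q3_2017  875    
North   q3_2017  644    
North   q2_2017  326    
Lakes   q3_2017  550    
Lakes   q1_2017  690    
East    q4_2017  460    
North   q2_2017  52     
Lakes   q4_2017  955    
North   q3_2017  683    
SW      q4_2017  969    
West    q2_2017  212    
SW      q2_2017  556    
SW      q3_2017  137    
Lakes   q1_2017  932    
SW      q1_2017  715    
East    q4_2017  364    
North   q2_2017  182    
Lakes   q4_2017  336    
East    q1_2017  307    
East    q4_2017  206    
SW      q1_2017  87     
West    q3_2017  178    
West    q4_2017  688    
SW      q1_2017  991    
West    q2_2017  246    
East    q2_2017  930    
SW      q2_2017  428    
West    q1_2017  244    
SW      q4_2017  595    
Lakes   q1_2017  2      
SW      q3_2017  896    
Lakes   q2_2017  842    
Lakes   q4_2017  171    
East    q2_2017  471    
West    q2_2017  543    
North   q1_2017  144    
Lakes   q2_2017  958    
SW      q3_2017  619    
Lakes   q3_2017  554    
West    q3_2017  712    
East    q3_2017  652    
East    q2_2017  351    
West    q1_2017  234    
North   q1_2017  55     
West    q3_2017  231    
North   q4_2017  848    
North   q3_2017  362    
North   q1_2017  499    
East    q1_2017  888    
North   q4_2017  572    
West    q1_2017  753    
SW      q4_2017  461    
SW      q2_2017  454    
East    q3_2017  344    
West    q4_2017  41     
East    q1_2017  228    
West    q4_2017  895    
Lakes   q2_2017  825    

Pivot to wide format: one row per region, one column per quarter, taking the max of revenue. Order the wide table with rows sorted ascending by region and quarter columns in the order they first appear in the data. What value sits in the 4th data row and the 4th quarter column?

991

With rows sorted ascending by region, row 4 is region=SW. quarter columns in first-appearance order: q3_2017, q4_2017, q2_2017, q1_2017; column 4 is q1_2017.
Long rows with region=SW, quarter=q1_2017: max(715, 87, 991) = 991.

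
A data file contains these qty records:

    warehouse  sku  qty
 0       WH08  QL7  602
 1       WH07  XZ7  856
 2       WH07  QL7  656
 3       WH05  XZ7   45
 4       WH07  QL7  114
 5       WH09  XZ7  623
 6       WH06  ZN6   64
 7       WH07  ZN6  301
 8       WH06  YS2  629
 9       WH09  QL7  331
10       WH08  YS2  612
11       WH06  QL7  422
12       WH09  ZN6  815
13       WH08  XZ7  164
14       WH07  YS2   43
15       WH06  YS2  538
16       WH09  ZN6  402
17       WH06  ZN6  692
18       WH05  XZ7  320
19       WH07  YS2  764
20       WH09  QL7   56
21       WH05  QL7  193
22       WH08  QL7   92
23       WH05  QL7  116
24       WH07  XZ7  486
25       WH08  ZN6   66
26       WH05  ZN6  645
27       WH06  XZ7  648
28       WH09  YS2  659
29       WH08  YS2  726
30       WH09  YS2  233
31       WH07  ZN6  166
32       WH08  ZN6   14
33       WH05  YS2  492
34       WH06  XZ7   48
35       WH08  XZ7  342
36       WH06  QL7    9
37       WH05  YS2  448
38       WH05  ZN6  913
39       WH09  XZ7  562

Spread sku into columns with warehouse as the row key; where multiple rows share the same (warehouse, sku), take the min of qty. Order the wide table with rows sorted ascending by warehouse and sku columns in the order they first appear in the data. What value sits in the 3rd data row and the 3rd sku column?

166

With rows sorted ascending by warehouse, row 3 is warehouse=WH07. sku columns in first-appearance order: QL7, XZ7, ZN6, YS2; column 3 is ZN6.
Long rows with warehouse=WH07, sku=ZN6: min(301, 166) = 166.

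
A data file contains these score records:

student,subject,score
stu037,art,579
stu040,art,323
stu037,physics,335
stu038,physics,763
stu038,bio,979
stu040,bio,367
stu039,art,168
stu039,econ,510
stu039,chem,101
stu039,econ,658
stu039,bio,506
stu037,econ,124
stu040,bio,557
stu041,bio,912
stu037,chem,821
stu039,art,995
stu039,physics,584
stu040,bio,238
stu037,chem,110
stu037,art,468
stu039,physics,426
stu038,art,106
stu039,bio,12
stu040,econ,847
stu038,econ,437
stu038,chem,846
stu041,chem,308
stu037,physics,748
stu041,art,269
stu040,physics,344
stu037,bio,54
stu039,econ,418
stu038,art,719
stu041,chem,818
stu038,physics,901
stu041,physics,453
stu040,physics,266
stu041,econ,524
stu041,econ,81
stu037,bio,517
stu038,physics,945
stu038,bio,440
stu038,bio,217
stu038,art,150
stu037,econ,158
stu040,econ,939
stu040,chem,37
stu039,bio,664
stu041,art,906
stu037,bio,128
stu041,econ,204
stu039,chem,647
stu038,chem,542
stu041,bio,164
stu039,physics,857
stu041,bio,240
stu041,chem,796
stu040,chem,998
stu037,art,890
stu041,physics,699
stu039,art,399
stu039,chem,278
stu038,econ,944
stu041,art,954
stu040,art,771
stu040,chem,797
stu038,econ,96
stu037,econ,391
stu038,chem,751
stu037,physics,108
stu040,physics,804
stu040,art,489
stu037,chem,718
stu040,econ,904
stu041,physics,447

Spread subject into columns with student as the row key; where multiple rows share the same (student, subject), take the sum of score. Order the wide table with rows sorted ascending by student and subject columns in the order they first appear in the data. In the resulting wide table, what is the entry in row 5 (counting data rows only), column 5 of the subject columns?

With rows sorted ascending by student, row 5 is student=stu041. subject columns in first-appearance order: art, physics, bio, econ, chem; column 5 is chem.
Long rows with student=stu041, subject=chem: 308 + 818 + 796 = 1922.

1922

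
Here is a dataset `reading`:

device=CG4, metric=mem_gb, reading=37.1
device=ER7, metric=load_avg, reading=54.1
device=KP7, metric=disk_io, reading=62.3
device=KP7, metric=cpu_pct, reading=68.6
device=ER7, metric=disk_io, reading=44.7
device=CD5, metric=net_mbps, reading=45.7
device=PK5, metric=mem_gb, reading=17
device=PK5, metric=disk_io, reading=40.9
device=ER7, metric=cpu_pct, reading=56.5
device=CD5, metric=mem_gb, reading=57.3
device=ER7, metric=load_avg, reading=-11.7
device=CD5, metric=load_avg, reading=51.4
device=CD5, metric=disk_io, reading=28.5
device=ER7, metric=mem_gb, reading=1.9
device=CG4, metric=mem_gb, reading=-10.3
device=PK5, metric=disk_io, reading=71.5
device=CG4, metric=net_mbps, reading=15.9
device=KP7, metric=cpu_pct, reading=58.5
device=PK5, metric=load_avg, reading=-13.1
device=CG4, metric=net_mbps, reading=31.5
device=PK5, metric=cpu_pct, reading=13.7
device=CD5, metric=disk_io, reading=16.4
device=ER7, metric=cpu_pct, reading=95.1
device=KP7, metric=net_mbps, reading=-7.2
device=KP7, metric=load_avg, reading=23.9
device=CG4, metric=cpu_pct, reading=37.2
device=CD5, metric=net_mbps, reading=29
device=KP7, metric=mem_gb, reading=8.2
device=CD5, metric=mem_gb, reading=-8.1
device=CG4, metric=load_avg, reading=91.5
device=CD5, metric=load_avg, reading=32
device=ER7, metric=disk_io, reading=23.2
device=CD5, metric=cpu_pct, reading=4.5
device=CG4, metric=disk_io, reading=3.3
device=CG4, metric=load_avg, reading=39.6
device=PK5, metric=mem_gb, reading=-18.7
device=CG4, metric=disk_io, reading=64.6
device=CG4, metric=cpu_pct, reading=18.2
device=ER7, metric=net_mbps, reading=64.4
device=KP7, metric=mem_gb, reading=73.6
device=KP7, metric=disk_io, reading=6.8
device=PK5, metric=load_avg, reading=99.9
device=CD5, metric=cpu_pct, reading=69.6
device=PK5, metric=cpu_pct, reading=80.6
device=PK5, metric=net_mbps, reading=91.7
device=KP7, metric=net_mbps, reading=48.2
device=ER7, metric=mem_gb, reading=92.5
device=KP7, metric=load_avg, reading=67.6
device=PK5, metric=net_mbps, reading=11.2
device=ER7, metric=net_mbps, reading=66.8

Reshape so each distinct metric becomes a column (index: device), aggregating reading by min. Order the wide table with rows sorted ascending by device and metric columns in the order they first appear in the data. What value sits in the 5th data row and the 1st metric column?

With rows sorted ascending by device, row 5 is device=PK5. metric columns in first-appearance order: mem_gb, load_avg, disk_io, cpu_pct, net_mbps; column 1 is mem_gb.
Long rows with device=PK5, metric=mem_gb: min(17, -18.7) = -18.7.

-18.7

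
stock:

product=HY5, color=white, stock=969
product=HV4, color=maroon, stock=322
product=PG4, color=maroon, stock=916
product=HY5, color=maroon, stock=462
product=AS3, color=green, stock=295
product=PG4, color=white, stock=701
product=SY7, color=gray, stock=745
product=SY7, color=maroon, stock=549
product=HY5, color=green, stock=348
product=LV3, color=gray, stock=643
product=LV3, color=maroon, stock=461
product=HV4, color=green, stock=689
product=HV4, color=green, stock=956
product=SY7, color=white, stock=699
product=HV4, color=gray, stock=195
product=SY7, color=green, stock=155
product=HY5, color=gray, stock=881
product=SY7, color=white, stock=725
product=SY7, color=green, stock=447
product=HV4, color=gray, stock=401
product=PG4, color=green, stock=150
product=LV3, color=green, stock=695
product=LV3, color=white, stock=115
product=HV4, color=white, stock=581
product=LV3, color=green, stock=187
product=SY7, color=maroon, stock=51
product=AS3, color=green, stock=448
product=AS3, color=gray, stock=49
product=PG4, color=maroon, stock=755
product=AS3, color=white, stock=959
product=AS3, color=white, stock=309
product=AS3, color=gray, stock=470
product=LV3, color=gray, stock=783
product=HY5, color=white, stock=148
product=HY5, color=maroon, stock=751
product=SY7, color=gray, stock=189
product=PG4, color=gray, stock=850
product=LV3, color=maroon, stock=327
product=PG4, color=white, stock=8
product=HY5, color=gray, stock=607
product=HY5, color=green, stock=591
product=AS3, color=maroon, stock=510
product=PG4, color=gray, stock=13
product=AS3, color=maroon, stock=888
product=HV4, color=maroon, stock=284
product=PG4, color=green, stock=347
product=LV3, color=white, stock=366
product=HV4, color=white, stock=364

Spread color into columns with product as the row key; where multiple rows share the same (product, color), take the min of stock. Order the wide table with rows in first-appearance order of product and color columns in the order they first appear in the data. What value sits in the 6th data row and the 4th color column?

643

With rows in first-appearance order of product, row 6 is product=LV3. color columns in first-appearance order: white, maroon, green, gray; column 4 is gray.
Long rows with product=LV3, color=gray: min(643, 783) = 643.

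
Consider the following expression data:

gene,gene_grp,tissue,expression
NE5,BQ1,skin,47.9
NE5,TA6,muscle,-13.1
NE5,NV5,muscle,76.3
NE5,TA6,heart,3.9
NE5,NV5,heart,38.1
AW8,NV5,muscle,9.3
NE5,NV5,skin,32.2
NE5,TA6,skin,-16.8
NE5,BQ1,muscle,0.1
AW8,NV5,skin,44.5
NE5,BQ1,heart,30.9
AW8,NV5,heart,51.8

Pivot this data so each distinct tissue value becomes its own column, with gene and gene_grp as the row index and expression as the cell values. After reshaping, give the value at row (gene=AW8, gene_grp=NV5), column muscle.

9.3

Wide layout: rows indexed by gene and gene_grp, columns are the 3 distinct tissue values (skin, muscle, heart).
Cell (gene=AW8, gene_grp=NV5, tissue=muscle) draws from the long row where gene=AW8, gene_grp=NV5 and tissue=muscle, which has expression=9.3.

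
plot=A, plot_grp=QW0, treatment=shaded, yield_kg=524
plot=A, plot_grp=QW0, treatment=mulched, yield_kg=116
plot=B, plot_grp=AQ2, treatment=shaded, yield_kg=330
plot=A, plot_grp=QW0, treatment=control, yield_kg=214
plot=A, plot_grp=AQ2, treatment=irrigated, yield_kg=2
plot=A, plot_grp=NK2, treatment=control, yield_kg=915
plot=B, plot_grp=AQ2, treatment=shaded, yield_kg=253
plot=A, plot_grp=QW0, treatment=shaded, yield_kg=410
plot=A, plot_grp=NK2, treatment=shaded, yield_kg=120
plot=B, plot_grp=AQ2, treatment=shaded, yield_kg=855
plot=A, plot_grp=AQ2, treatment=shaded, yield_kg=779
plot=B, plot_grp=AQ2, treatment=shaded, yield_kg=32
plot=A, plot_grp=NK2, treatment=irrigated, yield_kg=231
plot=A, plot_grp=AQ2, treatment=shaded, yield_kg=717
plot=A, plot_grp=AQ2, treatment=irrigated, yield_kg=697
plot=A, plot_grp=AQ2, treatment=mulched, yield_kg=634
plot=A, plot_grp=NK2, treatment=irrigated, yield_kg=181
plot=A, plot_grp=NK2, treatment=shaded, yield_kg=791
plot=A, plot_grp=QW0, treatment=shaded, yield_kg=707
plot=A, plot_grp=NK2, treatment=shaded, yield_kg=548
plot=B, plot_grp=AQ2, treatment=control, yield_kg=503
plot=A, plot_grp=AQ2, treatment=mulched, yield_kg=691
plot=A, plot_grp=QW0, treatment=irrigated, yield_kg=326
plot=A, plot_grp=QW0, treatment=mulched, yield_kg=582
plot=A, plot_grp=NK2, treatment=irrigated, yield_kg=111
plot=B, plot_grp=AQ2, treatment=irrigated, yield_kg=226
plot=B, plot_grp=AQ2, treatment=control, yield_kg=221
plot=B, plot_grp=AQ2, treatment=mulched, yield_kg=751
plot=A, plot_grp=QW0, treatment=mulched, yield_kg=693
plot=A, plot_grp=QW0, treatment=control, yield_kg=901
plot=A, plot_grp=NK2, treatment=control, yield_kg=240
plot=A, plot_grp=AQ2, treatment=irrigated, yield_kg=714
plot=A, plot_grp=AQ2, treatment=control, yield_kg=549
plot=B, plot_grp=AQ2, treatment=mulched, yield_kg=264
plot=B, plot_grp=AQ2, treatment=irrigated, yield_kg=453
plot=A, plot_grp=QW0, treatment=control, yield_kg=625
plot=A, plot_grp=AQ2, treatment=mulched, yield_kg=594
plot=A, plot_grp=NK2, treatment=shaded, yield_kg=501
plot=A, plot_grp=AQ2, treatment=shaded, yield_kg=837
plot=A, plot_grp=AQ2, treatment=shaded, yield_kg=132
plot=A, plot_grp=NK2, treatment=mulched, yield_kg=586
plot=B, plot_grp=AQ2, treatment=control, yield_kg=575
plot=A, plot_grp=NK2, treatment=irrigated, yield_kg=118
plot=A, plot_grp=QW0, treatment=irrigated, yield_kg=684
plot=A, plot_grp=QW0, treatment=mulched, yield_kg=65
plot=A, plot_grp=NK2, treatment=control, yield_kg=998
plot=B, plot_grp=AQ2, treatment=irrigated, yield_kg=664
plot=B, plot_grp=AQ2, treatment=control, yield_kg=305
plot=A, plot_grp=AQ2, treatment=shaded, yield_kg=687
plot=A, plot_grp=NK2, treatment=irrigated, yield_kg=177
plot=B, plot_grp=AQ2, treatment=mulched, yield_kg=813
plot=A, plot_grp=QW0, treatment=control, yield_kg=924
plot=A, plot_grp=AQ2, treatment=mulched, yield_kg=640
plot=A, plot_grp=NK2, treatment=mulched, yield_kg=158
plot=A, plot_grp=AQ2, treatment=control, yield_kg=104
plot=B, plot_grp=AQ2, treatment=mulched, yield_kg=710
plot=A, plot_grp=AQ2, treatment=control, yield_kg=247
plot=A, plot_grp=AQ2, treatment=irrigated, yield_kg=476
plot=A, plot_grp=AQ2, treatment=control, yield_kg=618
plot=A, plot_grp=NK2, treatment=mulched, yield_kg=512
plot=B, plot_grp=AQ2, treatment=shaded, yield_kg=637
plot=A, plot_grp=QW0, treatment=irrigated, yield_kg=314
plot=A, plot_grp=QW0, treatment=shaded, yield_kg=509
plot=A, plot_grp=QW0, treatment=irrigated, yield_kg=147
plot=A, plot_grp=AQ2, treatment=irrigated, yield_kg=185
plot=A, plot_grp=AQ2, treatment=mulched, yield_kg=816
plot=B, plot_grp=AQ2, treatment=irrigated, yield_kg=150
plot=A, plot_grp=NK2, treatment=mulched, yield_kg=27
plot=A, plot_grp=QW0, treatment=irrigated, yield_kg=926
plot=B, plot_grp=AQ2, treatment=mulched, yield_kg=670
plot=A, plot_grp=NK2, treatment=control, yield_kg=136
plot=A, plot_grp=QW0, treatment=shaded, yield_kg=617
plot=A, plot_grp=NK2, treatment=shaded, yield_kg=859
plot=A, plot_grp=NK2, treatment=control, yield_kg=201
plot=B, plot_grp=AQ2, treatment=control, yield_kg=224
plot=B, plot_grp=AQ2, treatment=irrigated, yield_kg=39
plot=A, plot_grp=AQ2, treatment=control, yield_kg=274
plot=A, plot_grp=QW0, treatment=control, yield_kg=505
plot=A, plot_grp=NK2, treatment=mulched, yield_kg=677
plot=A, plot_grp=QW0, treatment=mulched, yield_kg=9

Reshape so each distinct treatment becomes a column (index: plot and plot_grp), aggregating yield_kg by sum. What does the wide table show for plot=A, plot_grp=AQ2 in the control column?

Rows with plot=A, plot_grp=AQ2 and treatment=control: yield_kg values are 549, 104, 247, 618, 274.
549 + 104 + 247 + 618 + 274 = 1792.

1792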